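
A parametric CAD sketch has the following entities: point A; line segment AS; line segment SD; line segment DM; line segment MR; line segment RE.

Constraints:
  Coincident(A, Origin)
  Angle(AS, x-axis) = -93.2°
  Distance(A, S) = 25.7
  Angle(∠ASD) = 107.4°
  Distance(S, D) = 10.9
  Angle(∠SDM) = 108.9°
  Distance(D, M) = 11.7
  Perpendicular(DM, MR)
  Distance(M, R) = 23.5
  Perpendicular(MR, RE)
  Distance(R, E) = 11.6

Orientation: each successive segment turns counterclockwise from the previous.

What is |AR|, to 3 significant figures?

5.84

A is at the origin; AS runs at -93.2° with length 25.7, so S = (-1.43, -25.7). ∠ASD = 107.4° gives SD at -20.6° from the x-axis; with |SD| = 10.9, D = (8.77, -29.5). ∠SDM = 108.9° gives DM at 50.5° from the x-axis; with |DM| = 11.7, M = (16.2, -20.5). DM ⟂ MR, so MR runs at 140°; with |MR| = 23.5, R = (-1.92, -5.52). Then |AR| = |R − A| = 5.84.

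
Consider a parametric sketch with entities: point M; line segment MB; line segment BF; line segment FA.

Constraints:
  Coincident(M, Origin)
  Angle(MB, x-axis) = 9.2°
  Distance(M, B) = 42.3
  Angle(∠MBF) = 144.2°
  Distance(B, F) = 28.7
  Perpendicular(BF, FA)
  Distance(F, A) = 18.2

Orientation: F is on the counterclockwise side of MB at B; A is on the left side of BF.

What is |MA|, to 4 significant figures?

63.35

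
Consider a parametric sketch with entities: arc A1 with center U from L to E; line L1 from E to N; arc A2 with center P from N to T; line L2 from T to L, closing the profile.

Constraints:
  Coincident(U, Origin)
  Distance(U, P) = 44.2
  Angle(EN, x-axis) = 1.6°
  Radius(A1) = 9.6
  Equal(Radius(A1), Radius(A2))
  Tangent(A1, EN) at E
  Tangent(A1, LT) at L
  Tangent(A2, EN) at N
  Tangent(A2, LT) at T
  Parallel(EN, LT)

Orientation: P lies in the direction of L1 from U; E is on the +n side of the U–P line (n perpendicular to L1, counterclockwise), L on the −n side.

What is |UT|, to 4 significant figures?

45.23

The slot axis is L1's direction at 1.6°, so u = (cos 1.6°, sin 1.6°) = (0.9996, 0.02792) and n = (−sin 1.6°, cos 1.6°) = (-0.02792, 0.9996). U is at the origin and P lies 44.2 along u from U, so P = 44.2·u = (44.18, 1.234). Tangency of A1 to both parallel lines with radius 9.6 puts E and L at U ± 9.6·n: E = (-0.2680, 9.596), L = (0.2680, -9.596). Equal radii place N and T the same way about P: N = P + 9.6·n = (43.91, 10.83), T = P − 9.6·n = (44.45, -8.362). Then |UT| = |T − U| = 45.23.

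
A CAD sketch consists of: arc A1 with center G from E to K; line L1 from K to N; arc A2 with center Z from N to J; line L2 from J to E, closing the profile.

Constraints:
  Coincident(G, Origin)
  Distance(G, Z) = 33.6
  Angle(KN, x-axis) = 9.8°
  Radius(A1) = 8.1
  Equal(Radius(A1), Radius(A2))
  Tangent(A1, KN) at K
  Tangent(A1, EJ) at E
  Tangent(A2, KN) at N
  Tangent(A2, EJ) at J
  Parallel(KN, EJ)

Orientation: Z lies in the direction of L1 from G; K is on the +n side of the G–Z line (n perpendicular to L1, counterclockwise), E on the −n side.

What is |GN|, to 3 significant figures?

34.6

Tangency of A1 to both parallel lines with radius 8.1 puts K and E at G ± 8.1·n: K = (-1.38, 7.98), E = (1.38, -7.98). Equal radii place N and J the same way about Z: N = Z + 8.1·n = (31.7, 13.7), J = Z − 8.1·n = (34.5, -2.26). Then |GN| = |N − G| = 34.6.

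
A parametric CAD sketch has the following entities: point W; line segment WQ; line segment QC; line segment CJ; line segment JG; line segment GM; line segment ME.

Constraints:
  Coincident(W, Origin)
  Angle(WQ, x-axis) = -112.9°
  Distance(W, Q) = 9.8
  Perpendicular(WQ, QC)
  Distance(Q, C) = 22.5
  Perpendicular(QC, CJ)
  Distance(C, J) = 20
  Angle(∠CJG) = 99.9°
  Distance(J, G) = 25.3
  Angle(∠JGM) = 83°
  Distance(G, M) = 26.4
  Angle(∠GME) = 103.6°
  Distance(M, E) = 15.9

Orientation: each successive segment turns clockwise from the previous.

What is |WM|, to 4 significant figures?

12.40

W is at the origin; WQ runs at -112.9° with length 9.8, so Q = (-3.813, -9.028). WQ is perpendicular to QC, so QC runs at 157.1°; with |QC| = 22.5, C = (-24.54, -0.2723). QC is perpendicular to CJ, so CJ runs at 67.10°; with |CJ| = 20.0, J = (-16.76, 18.15). ∠CJG = 99.9° gives JG at -13.00° from the x-axis; with |JG| = 25.3, G = (7.894, 12.46). ∠JGM = 83.0° gives GM at -110.0° from the x-axis; with |GM| = 26.4, M = (-1.135, -12.35). Then |WM| = |M − W| = 12.40.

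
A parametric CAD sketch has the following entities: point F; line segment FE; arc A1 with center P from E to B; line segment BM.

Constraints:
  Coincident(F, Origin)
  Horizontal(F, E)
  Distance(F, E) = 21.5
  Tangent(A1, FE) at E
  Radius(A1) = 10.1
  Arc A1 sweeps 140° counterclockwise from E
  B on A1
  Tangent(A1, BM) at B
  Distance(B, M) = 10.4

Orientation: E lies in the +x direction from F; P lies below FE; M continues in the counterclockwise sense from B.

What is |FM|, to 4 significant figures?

33.60

On A1, E sits at bearing 90° from P; a 140° counterclockwise sweep puts B at bearing 230°, so B = P + 10.1·(cos 230°, sin 230°) = (15.01, -17.84). A1 meets BM tangentially, so PB is at right angles to BM, so BM runs along (−sin 230°, cos 230°); with |BM| = 10.4, M = (22.97, -24.52). Then |FM| = |M − F| = 33.60.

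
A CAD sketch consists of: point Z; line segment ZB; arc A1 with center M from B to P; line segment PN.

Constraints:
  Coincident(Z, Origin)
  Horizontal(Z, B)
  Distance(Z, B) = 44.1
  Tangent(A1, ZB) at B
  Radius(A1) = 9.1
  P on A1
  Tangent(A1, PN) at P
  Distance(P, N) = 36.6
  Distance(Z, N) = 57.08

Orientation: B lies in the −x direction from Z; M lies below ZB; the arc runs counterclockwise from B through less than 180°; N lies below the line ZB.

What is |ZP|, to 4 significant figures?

53.79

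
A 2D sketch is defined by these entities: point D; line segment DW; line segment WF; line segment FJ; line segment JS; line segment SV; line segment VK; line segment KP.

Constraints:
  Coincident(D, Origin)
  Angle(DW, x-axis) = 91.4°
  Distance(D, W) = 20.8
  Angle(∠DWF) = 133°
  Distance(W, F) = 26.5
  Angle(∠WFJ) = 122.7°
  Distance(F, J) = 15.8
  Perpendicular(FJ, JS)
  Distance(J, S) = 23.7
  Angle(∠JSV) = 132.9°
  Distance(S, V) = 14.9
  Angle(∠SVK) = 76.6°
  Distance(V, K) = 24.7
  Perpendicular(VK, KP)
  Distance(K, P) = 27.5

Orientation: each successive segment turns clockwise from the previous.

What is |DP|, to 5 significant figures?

50.725

∠SVK = 76.6° gives VK at 106.60° from the x-axis; with |VK| = 24.7, K = (8.5753, 28.926). VK is perpendicular to KP, so KP runs at 16.600°; with |KP| = 27.5, P = (34.929, 36.783). Then |DP| = |P − D| = 50.725.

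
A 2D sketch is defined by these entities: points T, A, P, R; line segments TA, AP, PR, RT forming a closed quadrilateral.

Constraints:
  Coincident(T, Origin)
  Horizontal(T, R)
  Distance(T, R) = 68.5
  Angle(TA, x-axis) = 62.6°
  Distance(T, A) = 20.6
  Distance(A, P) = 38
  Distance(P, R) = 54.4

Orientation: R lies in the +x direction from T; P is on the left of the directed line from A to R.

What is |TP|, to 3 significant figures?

57.9

T is at the origin; TR is horizontal with |TR| = 68.5 and R in +x, so R = (68.5, 0). TA runs at 62.6° with |TA| = 20.6, so A = (9.48, 18.3). P is determined by |AP| = 38.0 and |PR| = 54.4 together: it lies at the intersection of circle(A, 38.0) and circle(R, 54.4). With |AR| = 61.8, the foot of the radical line on AR is 18.6 from A and the perpendicular offset is √(38.0² − 18.6²) = 33.1. Taking the left-of-AR solution: P = (37.1, 44.4).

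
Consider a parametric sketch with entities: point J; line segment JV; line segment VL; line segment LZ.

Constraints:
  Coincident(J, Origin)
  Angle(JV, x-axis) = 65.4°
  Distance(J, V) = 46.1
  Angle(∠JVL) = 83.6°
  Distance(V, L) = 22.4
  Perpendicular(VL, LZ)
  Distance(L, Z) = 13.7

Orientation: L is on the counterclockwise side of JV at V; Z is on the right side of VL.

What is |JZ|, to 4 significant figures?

61.97

J is at the origin; JV runs at 65.4° with length 46.1, so V = 46.1·(cos 65.4°, sin 65.4°) = (19.19, 41.92). ∠JVL = 83.6°, so VL runs at 65.4° + (180° − 83.6°) = 161.8° from the x-axis; with |VL| = 22.4, L = V + 22.4·(cos 161.8°, sin 161.8°) = (-2.089, 48.91). VL is perpendicular to LZ; with |LZ| = 13.7 on the right of VL, Z = L + 13.7·(0.3123, 0.9500) = (2.190, 61.93). Then |JZ| = |Z − J| = 61.97.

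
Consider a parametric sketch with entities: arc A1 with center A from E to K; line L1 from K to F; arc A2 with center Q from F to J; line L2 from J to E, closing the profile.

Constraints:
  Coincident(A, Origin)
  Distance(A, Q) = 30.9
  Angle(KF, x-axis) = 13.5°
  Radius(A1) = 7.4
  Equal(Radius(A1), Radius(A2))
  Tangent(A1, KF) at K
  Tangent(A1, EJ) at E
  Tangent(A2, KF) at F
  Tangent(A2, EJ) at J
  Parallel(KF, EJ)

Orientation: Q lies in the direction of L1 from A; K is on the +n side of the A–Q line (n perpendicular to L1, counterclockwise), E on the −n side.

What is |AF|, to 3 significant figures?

31.8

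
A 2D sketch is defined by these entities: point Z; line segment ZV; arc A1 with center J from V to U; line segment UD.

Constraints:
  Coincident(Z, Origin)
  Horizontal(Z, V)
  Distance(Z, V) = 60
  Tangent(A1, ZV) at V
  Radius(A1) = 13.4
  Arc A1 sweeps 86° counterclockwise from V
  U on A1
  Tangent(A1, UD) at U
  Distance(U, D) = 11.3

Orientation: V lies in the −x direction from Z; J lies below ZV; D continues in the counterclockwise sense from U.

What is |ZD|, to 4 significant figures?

77.86

Z is at the origin; Z and V share the same y with |ZV| = 60.0 and V on the −x side, so V = (-60.00, 0.000). A1 meets ZV tangentially, so JV is at right angles to ZV, so J = V + (0, -13.4) = (-60.00, -13.40). On A1, V sits at bearing 90° from J; an 86° counterclockwise sweep puts U at bearing 176°, so U = J + 13.4·(cos 176°, sin 176°) = (-73.37, -12.47). Since A1 is tangent to UD there, JU ⟂ UD, so UD runs along (−sin 176°, cos 176°); with |UD| = 11.3, D = (-74.16, -23.74). Then |ZD| = |D − Z| = 77.86.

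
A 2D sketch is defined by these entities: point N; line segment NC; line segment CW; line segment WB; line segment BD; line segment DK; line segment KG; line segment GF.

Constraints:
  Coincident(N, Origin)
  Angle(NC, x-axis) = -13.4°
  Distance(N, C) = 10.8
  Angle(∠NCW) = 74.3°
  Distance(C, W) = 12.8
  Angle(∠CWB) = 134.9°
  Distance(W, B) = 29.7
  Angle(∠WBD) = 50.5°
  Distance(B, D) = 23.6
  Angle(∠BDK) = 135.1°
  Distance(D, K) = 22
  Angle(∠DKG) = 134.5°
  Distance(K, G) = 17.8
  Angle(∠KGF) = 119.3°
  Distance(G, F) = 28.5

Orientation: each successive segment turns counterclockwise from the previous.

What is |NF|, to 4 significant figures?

37.05

∠DKG = 134.5° gives KG at -2.700° from the x-axis; with |KG| = 17.8, G = (19.30, -10.41). ∠KGF = 119.3° gives GF at 58.00° from the x-axis; with |GF| = 28.5, F = (34.40, 13.75). Then |NF| = |F − N| = 37.05.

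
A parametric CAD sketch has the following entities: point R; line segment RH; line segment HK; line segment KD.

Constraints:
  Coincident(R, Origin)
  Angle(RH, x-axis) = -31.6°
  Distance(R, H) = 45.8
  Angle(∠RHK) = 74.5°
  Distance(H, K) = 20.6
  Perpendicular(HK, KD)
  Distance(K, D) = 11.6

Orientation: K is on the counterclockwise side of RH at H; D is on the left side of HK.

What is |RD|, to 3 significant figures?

33.6

R is at the origin; RH runs at -31.6° with length 45.8, so H = 45.8·(cos -31.6°, sin -31.6°) = (39.0, -24.0). ∠RHK = 74.5°, so HK runs at -31.6° + (180° − 74.5°) = 73.9° from the x-axis; with |HK| = 20.6, K = H + 20.6·(cos 73.9°, sin 73.9°) = (44.7, -4.21). The perpendicularity gives KD at right angles to HK; with |KD| = 11.6 on the left of HK, D = K + 11.6·(-0.961, 0.277) = (33.6, -0.990). Then |RD| = |D − R| = 33.6.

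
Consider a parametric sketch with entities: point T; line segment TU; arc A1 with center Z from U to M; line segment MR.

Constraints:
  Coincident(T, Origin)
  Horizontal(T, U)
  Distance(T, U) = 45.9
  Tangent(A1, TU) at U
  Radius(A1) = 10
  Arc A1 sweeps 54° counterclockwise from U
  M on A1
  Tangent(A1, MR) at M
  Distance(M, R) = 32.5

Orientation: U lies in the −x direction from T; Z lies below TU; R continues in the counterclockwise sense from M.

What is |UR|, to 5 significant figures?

40.799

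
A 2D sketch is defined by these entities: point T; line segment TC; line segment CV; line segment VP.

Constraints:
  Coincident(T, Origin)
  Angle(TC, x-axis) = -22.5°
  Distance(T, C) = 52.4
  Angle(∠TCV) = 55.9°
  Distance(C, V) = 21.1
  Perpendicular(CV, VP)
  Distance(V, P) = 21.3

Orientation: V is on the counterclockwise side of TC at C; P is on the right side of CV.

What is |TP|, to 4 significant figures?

65.22

∠TCV = 55.9°, so CV runs at -22.5° + (180° − 55.9°) = 101.6° from the x-axis; with |CV| = 21.1, V = C + 21.1·(cos 101.6°, sin 101.6°) = (44.17, 0.6164). The perpendicularity gives VP at right angles to CV; with |VP| = 21.3 on the right of CV, P = V + 21.3·(0.9796, 0.2011) = (65.03, 4.899). Then |TP| = |P − T| = 65.22.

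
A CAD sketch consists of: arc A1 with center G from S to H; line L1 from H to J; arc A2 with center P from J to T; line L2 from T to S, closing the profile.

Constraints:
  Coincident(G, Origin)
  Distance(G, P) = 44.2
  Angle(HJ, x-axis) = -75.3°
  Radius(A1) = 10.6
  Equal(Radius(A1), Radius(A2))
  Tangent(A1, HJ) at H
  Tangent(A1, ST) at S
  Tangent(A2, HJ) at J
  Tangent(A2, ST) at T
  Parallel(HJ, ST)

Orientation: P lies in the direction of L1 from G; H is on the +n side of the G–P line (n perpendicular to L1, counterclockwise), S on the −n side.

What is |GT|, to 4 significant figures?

45.45

Tangency of A1 to both parallel lines with radius 10.6 puts H and S at G ± 10.6·n: H = (10.25, 2.690), S = (-10.25, -2.690). Equal radii place J and T the same way about P: J = P + 10.6·n = (21.47, -40.06), T = P − 10.6·n = (0.9631, -45.44). Then |GT| = |T − G| = 45.45.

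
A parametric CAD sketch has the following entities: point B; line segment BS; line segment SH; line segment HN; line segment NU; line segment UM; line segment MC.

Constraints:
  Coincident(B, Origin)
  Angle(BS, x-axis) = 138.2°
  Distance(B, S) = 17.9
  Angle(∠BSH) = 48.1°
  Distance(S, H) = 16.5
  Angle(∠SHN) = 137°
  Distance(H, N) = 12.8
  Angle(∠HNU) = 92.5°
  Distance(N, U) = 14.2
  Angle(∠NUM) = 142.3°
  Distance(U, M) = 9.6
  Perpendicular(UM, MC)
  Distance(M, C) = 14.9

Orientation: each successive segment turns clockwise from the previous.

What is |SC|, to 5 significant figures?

8.0798

∠NUM = 142.3° gives UM at -161.90° from the x-axis; with |UM| = 9.6, M = (-3.7875, -8.6351). UM is perpendicular to MC, so MC runs at 108.10°; with |MC| = 14.9, C = (-8.4166, 5.5276). Then |SC| = |C − S| = 8.0798.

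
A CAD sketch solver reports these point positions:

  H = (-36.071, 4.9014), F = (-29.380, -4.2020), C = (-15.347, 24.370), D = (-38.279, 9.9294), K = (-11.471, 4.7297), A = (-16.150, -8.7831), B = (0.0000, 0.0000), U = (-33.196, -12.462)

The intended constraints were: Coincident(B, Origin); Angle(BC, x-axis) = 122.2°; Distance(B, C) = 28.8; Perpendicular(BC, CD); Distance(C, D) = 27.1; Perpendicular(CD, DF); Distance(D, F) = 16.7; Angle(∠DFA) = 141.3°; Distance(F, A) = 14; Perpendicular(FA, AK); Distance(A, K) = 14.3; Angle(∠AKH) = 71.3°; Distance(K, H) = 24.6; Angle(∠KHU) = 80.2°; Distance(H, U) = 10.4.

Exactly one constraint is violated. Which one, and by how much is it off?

Distance(H, U) = 10.4 — off by 7.20.

B = (0.00, 0.00) ✓; BC at 122.2° ✓; |BC| = 28.80 ✓; ∠(BC, CD) = 90.00° ✓; |CD| = 27.10 ✓; ∠(CD, DF) = 90.00° ✓; |DF| = 16.70 ✓; ∠DFA = 141.3° ✓; |FA| = 14.00 ✓; ∠(FA, AK) = 90.00° ✓; |AK| = 14.30 ✓; ∠AKH = 71.30° ✓; |KH| = 24.60 ✓; ∠KHU = 80.20° ✓; |HU| = 17.60 ✗.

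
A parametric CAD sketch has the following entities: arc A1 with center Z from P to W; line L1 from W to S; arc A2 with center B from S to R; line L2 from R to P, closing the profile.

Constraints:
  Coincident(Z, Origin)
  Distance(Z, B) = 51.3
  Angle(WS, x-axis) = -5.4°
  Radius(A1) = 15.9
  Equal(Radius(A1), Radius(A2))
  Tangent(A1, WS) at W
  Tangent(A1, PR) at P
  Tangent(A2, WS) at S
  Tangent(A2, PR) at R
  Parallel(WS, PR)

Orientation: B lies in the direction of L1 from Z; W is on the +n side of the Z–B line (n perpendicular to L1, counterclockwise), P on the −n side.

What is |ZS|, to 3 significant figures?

53.7

The slot axis is L1's direction at -5.4°, so u = (cos -5.4°, sin -5.4°) = (0.996, -0.0941) and n = (−sin -5.4°, cos -5.4°) = (0.0941, 0.996). Z is at the origin and B lies 51.3 along u from Z, so B = 51.3·u = (51.1, -4.83). Tangency of A1 to both parallel lines with radius 15.9 puts W and P at Z ± 15.9·n: W = (1.50, 15.8), P = (-1.50, -15.8). Equal radii place S and R the same way about B: S = B + 15.9·n = (52.6, 11.0), R = B − 15.9·n = (49.6, -20.7). Then |ZS| = |S − Z| = 53.7.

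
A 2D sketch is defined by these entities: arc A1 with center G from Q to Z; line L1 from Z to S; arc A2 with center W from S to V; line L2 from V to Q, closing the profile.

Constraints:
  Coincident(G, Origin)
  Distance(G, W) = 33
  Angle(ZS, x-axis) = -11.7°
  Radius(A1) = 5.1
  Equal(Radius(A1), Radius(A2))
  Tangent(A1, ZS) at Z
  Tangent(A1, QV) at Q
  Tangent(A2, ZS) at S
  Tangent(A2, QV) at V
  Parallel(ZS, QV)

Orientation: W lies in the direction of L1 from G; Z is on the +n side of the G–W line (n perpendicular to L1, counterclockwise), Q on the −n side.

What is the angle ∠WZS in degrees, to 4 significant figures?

8.785°

Tangency of A1 to both parallel lines with radius 5.1 puts Z and Q at G ± 5.1·n: Z = (1.034, 4.994), Q = (-1.034, -4.994). Equal radii place S and V the same way about W: S = W + 5.1·n = (33.35, -1.698), V = W − 5.1·n = (31.28, -11.69). Then cos ∠WZS = ZW·ZS / (|ZW||ZS|), giving 8.785°.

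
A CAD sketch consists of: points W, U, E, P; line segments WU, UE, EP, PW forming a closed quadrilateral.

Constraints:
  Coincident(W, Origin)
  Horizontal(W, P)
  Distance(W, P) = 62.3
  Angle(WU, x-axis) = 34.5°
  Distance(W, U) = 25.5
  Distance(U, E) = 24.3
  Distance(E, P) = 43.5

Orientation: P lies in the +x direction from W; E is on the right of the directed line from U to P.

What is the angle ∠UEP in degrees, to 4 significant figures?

74.37°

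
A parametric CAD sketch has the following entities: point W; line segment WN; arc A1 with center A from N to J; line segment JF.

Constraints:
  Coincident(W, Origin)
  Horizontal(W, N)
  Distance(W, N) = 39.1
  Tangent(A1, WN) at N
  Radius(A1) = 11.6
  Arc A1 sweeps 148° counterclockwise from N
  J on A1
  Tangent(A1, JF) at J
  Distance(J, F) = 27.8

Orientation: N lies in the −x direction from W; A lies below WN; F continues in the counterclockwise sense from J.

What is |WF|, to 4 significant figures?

42.16

W is at the origin; WN is horizontal with |WN| = 39.1 and N on the −x side, so N = (-39.10, 0.000). Since A1 is tangent to WN there, AN ⟂ WN, so A = N + (0, -11.6) = (-39.10, -11.60). On A1, N sits at bearing 90° from A; a 148° counterclockwise sweep puts J at bearing 238°, so J = A + 11.6·(cos 238°, sin 238°) = (-45.25, -21.44). A1 meets JF tangentially, so AJ is at right angles to JF, so JF runs along (−sin 238°, cos 238°); with |JF| = 27.8, F = (-21.67, -36.17). Then |WF| = |F − W| = 42.16.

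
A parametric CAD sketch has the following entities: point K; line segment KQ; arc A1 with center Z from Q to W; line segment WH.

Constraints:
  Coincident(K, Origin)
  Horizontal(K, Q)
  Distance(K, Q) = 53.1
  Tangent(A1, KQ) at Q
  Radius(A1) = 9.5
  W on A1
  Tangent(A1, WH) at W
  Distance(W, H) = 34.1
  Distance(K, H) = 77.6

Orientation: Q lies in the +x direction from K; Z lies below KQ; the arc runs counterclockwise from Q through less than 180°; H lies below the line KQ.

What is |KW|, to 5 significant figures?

47.660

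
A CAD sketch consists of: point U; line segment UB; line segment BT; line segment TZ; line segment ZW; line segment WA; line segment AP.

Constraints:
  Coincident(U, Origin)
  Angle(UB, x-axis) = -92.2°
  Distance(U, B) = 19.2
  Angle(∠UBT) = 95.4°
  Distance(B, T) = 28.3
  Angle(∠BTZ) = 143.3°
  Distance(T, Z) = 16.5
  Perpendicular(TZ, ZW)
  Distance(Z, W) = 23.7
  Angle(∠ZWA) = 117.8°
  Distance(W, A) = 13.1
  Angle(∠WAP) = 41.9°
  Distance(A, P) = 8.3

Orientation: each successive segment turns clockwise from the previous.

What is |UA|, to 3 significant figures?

18.0

U is at the origin; UB runs at -92.2° with length 19.2, so B = (-0.737, -19.2). ∠UBT = 95.4° gives BT at -177° from the x-axis; with |BT| = 28.3, T = (-29.0, -20.8). ∠BTZ = 143.3° gives TZ at 146° from the x-axis; with |TZ| = 16.5, Z = (-42.8, -11.7). TZ ⟂ ZW, so ZW runs at 56.5°; with |ZW| = 23.7, W = (-29.7, 8.10). ∠ZWA = 117.8° gives WA at -5.70° from the x-axis; with |WA| = 13.1, A = (-16.6, 6.80). Then |UA| = |A − U| = 18.0.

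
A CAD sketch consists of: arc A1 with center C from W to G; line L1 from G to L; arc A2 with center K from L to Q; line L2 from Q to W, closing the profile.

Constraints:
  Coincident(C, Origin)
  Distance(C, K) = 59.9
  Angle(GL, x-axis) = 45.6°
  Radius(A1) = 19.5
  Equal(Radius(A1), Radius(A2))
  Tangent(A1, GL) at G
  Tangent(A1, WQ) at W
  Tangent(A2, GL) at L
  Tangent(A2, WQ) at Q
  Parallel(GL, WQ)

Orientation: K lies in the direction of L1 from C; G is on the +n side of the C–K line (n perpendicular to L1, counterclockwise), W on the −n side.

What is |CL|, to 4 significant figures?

62.99

Tangency of A1 to both parallel lines with radius 19.5 puts G and W at C ± 19.5·n: G = (-13.93, 13.64), W = (13.93, -13.64). Equal radii place L and Q the same way about K: L = K + 19.5·n = (27.98, 56.44), Q = K − 19.5·n = (55.84, 29.15). Then |CL| = |L − C| = 62.99.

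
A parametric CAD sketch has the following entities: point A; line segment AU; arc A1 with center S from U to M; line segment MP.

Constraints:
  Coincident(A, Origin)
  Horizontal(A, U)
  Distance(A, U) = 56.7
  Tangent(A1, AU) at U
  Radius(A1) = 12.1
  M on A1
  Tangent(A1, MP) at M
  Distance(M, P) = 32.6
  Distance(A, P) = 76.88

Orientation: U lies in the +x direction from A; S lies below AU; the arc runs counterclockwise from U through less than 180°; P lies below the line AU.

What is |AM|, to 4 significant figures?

49.29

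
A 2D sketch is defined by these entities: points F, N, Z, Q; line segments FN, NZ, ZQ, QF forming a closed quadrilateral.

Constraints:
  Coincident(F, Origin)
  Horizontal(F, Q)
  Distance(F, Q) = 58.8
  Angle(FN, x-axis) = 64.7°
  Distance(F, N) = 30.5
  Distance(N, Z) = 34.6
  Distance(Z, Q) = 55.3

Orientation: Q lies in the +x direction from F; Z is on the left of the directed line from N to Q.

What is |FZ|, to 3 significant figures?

64.0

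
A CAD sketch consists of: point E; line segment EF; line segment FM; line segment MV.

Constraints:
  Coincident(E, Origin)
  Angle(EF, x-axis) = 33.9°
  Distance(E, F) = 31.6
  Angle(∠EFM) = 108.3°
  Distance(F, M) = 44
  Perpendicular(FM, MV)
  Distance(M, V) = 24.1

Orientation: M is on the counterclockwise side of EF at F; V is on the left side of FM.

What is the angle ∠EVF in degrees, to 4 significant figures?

34.96°

∠EFM = 108.3°, so FM runs at 33.9° + (180° − 108.3°) = 105.6° from the x-axis; with |FM| = 44.0, M = F + 44.0·(cos 105.6°, sin 105.6°) = (14.40, 60.00). FM ⟂ MV; with |MV| = 24.1 on the left of FM, V = M + 24.1·(-0.9632, -0.2689) = (-8.816, 53.52). Then cos ∠EVF = VE·VF / (|VE||VF|), giving 34.96°.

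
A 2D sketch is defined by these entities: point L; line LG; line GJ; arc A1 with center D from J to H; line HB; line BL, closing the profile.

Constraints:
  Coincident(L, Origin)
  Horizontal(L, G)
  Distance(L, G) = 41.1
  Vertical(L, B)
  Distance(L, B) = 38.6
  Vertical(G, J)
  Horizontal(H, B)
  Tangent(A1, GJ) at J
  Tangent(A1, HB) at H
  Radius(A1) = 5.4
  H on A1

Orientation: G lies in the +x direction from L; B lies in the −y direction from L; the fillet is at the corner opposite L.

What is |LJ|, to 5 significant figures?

52.834

L is at the origin; L and G share the same y with |LG| = 41.1 and G on the +x side, so G = (41.100, 0.0000). LB is vertical with |LB| = 38.6 and B on the −y side, so B = (0.0000, -38.600). The virtual corner opposite L is at (41.100, -38.600). The tangent condition forces DJ to be normal to GJ and A1 meets HB tangentially, so DH is at right angles to HB, with radius 5.4, so the center D sits 5.4 in from both sides at D = (35.700, -33.200). That places the tangent points at J = (41.100, -33.200) on GJ and H = (35.700, -38.600) on HB. Then |LJ| = |J − L| = 52.834.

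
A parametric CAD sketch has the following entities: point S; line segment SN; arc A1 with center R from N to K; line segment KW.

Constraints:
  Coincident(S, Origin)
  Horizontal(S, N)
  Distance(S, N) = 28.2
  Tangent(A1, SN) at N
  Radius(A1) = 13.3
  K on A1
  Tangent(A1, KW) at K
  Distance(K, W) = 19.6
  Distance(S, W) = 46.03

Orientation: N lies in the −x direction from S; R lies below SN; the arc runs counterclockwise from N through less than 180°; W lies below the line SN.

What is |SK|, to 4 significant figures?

44.31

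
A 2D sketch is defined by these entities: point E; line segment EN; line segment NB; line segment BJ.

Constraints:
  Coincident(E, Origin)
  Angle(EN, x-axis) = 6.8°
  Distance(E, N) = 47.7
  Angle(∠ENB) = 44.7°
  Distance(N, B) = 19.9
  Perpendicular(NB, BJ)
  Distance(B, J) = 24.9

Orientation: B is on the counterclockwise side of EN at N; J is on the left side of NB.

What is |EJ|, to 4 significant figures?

16.46

E is at the origin; EN runs at 6.8° with length 47.7, so N = 47.7·(cos 6.8°, sin 6.8°) = (47.36, 5.648). ∠ENB = 44.7°, so NB runs at 6.8° + (180° − 44.7°) = 142.1° from the x-axis; with |NB| = 19.9, B = N + 19.9·(cos 142.1°, sin 142.1°) = (31.66, 17.87). NB ⟂ BJ; with |BJ| = 24.9 on the left of NB, J = B + 24.9·(-0.6143, -0.7891) = (16.37, -1.776). Then |EJ| = |J − E| = 16.46.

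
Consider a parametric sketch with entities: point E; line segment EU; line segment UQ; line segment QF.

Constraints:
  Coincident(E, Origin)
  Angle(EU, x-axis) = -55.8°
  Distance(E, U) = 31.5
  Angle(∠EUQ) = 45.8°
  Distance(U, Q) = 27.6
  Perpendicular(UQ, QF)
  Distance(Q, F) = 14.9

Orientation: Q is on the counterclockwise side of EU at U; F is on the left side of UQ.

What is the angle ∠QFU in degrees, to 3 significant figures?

61.6°

∠EUQ = 45.8°, so UQ runs at -55.8° + (180° − 45.8°) = 78.4° from the x-axis; with |UQ| = 27.6, Q = U + 27.6·(cos 78.4°, sin 78.4°) = (23.3, 0.983). The perpendicularity gives QF at right angles to UQ; with |QF| = 14.9 on the left of UQ, F = Q + 14.9·(-0.980, 0.201) = (8.66, 3.98). Then cos ∠QFU = FQ·FU / (|FQ||FU|), giving 61.6°.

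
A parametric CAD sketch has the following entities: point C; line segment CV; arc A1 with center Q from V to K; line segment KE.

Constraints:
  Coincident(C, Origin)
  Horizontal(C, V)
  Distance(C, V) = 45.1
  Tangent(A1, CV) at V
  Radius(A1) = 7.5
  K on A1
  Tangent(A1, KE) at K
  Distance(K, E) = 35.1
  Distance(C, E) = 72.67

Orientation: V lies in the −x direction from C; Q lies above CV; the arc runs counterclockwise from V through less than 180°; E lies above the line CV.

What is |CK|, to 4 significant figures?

41.03

Checks: |QK| = 7.500 ✓; ∠(QK, KE) = 90.00° ✓; |KE| = 35.10 ✓; |CE| = 72.67 ✓.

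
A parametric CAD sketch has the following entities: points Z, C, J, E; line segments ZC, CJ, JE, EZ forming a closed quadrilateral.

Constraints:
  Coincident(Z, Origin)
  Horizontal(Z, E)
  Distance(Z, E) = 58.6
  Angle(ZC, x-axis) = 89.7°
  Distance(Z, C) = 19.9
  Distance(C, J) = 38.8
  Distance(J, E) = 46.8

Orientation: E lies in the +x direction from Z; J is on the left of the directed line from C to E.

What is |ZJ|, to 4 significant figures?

51.87

Z is at the origin; ZE is horizontal with |ZE| = 58.6 and E in +x, so E = (58.6, 0). ZC runs at 89.7° with |ZC| = 19.9, so C = (0.1042, 19.90). J is determined by |CJ| = 38.8 and |JE| = 46.8 together: it lies at the intersection of circle(C, 38.8) and circle(E, 46.8). With |CE| = 61.79, the foot of the radical line on CE is 25.35 from C and the perpendicular offset is √(38.8² − 25.35²) = 29.37. Taking the left-of-CE solution: J = (33.57, 39.54).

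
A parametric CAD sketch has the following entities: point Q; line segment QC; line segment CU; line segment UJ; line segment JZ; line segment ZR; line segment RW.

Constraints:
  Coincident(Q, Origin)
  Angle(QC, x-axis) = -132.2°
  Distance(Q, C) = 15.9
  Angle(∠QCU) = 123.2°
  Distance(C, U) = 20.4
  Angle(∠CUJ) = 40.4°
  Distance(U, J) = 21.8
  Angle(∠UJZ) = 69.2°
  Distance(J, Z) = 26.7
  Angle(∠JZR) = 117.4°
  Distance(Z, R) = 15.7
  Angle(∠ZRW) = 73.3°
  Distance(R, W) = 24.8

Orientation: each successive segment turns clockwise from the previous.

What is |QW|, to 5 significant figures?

30.395

Q is at the origin; QC runs at -132.2° with length 15.9, so C = (-10.680, -11.779). ∠QCU = 123.2° gives CU at 171.00° from the x-axis; with |CU| = 20.4, U = (-30.829, -8.5875). ∠CUJ = 40.4° gives UJ at 31.400° from the x-axis; with |UJ| = 21.8, J = (-12.222, 2.7705). ∠UJZ = 69.2° gives JZ at -79.400° from the x-axis; with |JZ| = 26.7, Z = (-7.3103, -23.474). ∠JZR = 117.4° gives ZR at -142.00° from the x-axis; with |ZR| = 15.7, R = (-19.682, -33.140). ∠ZRW = 73.3° gives RW at 111.30° from the x-axis; with |RW| = 24.8, W = (-28.691, -10.034). Then |QW| = |W − Q| = 30.395.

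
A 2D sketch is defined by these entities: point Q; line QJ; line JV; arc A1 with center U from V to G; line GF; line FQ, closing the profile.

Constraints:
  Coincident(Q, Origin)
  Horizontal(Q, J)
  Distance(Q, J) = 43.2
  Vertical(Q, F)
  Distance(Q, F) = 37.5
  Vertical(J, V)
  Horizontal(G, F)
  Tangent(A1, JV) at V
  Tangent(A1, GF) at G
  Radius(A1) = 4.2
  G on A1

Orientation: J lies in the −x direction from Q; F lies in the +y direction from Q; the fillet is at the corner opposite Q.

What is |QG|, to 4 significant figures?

54.10

Q is at the origin; QJ is horizontal with |QJ| = 43.2 and J on the −x side, so J = (-43.20, 0.000). QF is vertical with |QF| = 37.5 and F on the +y side, so F = (0.000, 37.50). The virtual corner opposite Q is at (-43.20, 37.50). The tangent condition forces UV to be normal to JV and since A1 is tangent to GF there, UG ⟂ GF, with radius 4.2, so the center U sits 4.2 in from both sides at U = (-39.00, 33.30). That places the tangent points at V = (-43.20, 33.30) on JV and G = (-39.00, 37.50) on GF. Then |QG| = |G − Q| = 54.10.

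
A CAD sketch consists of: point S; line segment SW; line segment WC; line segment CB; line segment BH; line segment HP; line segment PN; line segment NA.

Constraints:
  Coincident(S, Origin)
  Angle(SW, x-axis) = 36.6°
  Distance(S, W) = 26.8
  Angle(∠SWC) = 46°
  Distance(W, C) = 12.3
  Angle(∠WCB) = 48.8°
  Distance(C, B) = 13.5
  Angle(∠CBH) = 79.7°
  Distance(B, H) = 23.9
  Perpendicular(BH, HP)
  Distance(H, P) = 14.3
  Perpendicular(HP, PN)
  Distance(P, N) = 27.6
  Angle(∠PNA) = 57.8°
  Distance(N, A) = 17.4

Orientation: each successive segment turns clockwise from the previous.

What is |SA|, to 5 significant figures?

23.153

S is at the origin; SW runs at 36.6° with length 26.8, so W = (21.516, 15.979). ∠SWC = 46.0° gives WC at -97.400° from the x-axis; with |WC| = 12.3, C = (19.931, 3.7813). ∠WCB = 48.8° gives CB at 131.40° from the x-axis; with |CB| = 13.5, B = (11.004, 13.908). ∠CBH = 79.7° gives BH at 31.100° from the x-axis; with |BH| = 23.9, H = (31.468, 26.253). BH is perpendicular to HP, so HP runs at -58.900°; with |HP| = 14.3, P = (38.855, 14.008). The perpendicularity gives PN at right angles to HP, so PN runs at -148.90°; with |PN| = 27.6, N = (15.222, -0.24802). ∠PNA = 57.8° gives NA at 88.900° from the x-axis; with |NA| = 17.4, A = (15.556, 17.149). Then |SA| = |A − S| = 23.153.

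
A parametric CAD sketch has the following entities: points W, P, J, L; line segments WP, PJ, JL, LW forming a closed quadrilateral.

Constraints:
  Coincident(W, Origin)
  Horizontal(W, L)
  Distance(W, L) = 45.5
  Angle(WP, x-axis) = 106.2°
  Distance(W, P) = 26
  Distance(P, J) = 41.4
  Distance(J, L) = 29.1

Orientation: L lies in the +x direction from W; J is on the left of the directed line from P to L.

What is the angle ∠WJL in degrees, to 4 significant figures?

74.91°

Checks: |PJ| = 41.40 ✓; |JL| = 29.10 ✓.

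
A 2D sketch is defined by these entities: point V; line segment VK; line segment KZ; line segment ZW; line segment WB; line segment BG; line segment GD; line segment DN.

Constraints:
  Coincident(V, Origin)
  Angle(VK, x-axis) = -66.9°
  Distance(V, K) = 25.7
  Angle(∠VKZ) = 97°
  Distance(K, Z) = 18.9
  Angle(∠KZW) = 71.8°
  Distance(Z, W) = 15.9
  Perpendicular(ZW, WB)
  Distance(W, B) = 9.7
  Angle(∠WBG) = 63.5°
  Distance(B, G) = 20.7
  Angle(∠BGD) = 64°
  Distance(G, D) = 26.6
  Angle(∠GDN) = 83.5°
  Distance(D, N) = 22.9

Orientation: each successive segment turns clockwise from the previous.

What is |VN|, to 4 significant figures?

9.102

V is at the origin; VK runs at -66.9° with length 25.7, so K = (10.08, -23.64). ∠VKZ = 97.0° gives KZ at -149.9° from the x-axis; with |KZ| = 18.9, Z = (-6.268, -33.12). ∠KZW = 71.8° gives ZW at 101.9° from the x-axis; with |ZW| = 15.9, W = (-9.547, -17.56). The perpendicularity gives WB at right angles to ZW, so WB runs at 11.90°; with |WB| = 9.7, B = (-0.05541, -15.56). ∠WBG = 63.5° gives BG at -104.6° from the x-axis; with |BG| = 20.7, G = (-5.273, -35.59). ∠BGD = 64.0° gives GD at 139.4° from the x-axis; with |GD| = 26.6, D = (-25.47, -18.28). ∠GDN = 83.5° gives DN at 42.90° from the x-axis; with |DN| = 22.9, N = (-8.695, -2.692). Then |VN| = |N − V| = 9.102.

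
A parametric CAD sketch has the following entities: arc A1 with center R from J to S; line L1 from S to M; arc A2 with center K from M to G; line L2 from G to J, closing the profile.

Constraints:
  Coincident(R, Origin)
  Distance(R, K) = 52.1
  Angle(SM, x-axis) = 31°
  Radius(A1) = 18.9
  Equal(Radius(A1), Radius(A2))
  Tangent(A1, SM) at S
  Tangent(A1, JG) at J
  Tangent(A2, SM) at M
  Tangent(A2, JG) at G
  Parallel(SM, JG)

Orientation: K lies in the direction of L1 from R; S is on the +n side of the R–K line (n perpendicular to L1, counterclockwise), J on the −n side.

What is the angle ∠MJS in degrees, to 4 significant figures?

54.04°

Tangency of A1 to both parallel lines with radius 18.9 puts S and J at R ± 18.9·n: S = (-9.734, 16.20), J = (9.734, -16.20). Equal radii place M and G the same way about K: M = K + 18.9·n = (34.92, 43.03), G = K − 18.9·n = (54.39, 10.63). Then cos ∠MJS = JM·JS / (|JM||JS|), giving 54.04°.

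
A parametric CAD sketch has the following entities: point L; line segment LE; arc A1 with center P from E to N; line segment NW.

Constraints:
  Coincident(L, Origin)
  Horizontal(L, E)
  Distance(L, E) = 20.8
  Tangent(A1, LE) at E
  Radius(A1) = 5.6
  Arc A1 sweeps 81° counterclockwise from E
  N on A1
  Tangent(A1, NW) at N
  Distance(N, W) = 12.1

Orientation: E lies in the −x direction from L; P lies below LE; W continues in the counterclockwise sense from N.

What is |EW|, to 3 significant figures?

18.3

L is at the origin; LE is horizontal with |LE| = 20.8 and E on the −x side, so E = (-20.8, 0.00). A1 meets LE tangentially, so PE is at right angles to LE, so P = E + (0, -5.6) = (-20.8, -5.60). On A1, E sits at bearing 90° from P; an 81° counterclockwise sweep puts N at bearing 171°, so N = P + 5.6·(cos 171°, sin 171°) = (-26.3, -4.72). The tangent condition forces PN to be normal to NW, so NW runs along (−sin 171°, cos 171°); with |NW| = 12.1, W = (-28.2, -16.7). Then |EW| = |W − E| = 18.3.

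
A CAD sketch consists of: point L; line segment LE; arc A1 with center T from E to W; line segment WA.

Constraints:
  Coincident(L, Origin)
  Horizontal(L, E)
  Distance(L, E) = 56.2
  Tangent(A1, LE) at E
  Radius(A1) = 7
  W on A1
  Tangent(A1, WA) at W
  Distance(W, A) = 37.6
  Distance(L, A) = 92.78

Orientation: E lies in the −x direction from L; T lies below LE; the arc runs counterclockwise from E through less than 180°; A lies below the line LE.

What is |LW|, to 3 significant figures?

60.9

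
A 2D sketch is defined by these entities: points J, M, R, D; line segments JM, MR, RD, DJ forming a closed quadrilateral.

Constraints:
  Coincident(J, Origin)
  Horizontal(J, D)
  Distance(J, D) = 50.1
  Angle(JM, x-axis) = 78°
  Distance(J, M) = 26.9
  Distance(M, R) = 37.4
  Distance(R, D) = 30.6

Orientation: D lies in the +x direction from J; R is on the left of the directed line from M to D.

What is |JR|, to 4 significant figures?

52.14

J is at the origin; J and D share the same y with |JD| = 50.1 and D in +x, so D = (50.1, 0). JM runs at 78.0° with |JM| = 26.9, so M = (5.593, 26.31). R is determined by |MR| = 37.4 and |RD| = 30.6 together: it lies at the intersection of circle(M, 37.4) and circle(D, 30.6). With |MD| = 51.70, the foot of the radical line on MD is 30.32 from M and the perpendicular offset is √(37.4² − 30.32²) = 21.89. Taking the left-of-MD solution: R = (42.84, 29.73).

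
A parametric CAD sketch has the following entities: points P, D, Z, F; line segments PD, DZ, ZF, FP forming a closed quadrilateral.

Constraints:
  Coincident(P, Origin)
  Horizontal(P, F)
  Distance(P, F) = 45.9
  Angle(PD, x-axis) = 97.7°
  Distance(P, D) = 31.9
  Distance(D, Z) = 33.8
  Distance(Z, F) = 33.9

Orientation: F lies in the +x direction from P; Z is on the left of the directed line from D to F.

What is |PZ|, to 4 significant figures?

41.80

P is at the origin; P and F share the same y with |PF| = 45.9 and F in +x, so F = (45.9, 0). PD runs at 97.7° with |PD| = 31.9, so D = (-4.274, 31.61). Z is determined by |DZ| = 33.8 and |ZF| = 33.9 together: it lies at the intersection of circle(D, 33.8) and circle(F, 33.9). With |DF| = 59.30, the foot of the radical line on DF is 29.59 from D and the perpendicular offset is √(33.8² − 29.59²) = 16.33. Taking the left-of-DF solution: Z = (29.47, 29.65).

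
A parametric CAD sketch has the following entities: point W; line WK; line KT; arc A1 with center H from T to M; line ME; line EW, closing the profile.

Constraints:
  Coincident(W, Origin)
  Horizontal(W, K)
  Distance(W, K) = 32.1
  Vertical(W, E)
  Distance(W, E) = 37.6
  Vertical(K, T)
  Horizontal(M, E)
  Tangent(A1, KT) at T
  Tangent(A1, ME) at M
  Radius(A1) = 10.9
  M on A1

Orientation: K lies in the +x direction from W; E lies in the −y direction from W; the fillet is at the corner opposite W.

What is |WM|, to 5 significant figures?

43.165

W is at the origin; W and K share the same y with |WK| = 32.1 and K on the +x side, so K = (32.100, 0.0000). W and E share the same x with |WE| = 37.6 and E on the −y side, so E = (0.0000, -37.600). The virtual corner opposite W is at (32.100, -37.600). Since A1 is tangent to KT there, HT ⟂ KT and A1 meets ME tangentially, so HM is at right angles to ME, with radius 10.9, so the center H sits 10.9 in from both sides at H = (21.200, -26.700). That places the tangent points at T = (32.100, -26.700) on KT and M = (21.200, -37.600) on ME. Then |WM| = |M − W| = 43.165.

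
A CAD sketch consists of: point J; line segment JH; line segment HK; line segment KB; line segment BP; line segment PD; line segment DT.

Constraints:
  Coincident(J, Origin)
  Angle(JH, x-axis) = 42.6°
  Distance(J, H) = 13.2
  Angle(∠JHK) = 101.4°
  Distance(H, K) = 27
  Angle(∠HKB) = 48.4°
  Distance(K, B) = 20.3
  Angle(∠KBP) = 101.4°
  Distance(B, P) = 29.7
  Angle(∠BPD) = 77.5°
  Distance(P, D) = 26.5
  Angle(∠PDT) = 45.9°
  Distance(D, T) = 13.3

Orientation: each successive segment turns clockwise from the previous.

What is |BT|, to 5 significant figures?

22.251

J is at the origin; JH runs at 42.6° with length 13.2, so H = (9.7165, 8.9348). ∠JHK = 101.4° gives HK at -36.000° from the x-axis; with |HK| = 27.0, K = (31.560, -6.9354). ∠HKB = 48.4° gives KB at -167.60° from the x-axis; with |KB| = 20.3, B = (11.733, -11.295). ∠KBP = 101.4° gives BP at 113.80° from the x-axis; with |BP| = 29.7, P = (-0.25180, 15.880). ∠BPD = 77.5° gives PD at 11.300° from the x-axis; with |PD| = 26.5, D = (25.734, 21.072). ∠PDT = 45.9° gives DT at -122.80° from the x-axis; with |DT| = 13.3, T = (18.530, 9.8928). Then |BT| = |T − B| = 22.251.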